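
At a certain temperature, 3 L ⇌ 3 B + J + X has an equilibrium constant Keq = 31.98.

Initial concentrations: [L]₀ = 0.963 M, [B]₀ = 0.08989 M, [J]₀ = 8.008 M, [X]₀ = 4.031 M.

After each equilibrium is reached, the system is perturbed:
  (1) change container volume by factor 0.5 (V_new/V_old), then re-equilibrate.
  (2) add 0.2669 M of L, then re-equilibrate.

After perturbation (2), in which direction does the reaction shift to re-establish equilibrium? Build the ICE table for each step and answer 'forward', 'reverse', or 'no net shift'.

Direction: forward

Q₀ = 0.02625 vs Keq = 31.98 ⇒ Q<K, forward
Step 1:
                    L           B           J           X
  Initial       0.963     0.08989       8.008       4.031
  Change      -0.4311      0.4311      0.1437      0.1437
  Equil        0.5319       0.521       8.152       4.175
  solve Keq expr → x = 0.1437; check Q = 31.98
Then change container volume by factor 0.5 (V_new/V_old).
Step 2:
                    L           B           J           X
  Initial       1.064       1.042        16.3       8.349
  Change       0.2361     -0.2361    -0.07869    -0.07869
  Equil           1.3      0.8059       16.22       8.271
  solve Keq expr → x = -0.07869; check Q = 31.98
Then add 0.2669 M of L.
Step 3:
                    L           B           J           X
  Initial       1.567      0.8059       16.22       8.271
  Change       -0.101       0.101     0.03367     0.03367
  Equil         1.466      0.9069       16.26       8.304
  solve Keq expr → x = 0.03367; check Q = 31.98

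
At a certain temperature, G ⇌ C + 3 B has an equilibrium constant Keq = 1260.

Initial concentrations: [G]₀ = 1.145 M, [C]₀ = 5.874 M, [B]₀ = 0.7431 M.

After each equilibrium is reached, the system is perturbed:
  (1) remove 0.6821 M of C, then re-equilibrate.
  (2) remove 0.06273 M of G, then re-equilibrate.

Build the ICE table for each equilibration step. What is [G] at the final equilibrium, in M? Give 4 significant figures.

Q₀ = 2.105 vs Keq = 1260 ⇒ Q<K, forward
Step 1:
                  G         C         B
  I           1.145     5.874    0.7431
  C         -0.9158    0.9158     2.747
  E          0.2292      6.79     3.491
  solve Keq expr → x = 0.9158; check Q = 1260
Then remove 0.6821 M of C.
Step 2:
                  G         C         B
  I          0.2292     6.108     3.491
  C        -0.01463   0.01463    0.0439
  E          0.2145     6.122     3.534
  solve Keq expr → x = 0.01463; check Q = 1260
Then remove 0.06273 M of G.
Step 3:
                  G         C         B
  I          0.1518     6.122     3.534
  C         0.04023  -0.04023   -0.1207
  E           0.192     6.082     3.414
  solve Keq expr → x = -0.04023; check Q = 1260

[G]_eq = 0.192 M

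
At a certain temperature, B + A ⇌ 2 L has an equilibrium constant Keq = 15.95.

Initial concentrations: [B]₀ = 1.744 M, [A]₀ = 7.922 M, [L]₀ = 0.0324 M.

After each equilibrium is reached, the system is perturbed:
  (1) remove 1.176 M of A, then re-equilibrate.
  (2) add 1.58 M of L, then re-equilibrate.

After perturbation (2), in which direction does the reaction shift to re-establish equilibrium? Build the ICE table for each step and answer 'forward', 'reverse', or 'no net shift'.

Direction: reverse

Q₀ = 7.5982e-05 vs Keq = 15.95 ⇒ Q<K, forward
Step 1:
                  B         A         L
  init        1.744     7.922    0.0324
  Δ          -1.635    -1.635      3.27
  eq         0.1088     6.287     3.303
  solve Keq expr → x = 1.635; check Q = 15.95
Then remove 1.176 M of A.
Step 2:
                  B         A         L
  init       0.1088     5.111     3.303
  Δ          0.0211    0.0211   -0.0422
  eq         0.1299     5.132     3.261
  solve Keq expr → x = -0.0211; check Q = 15.95
Then add 1.58 M of L.
Step 3:
                  B         A         L
  init       0.1299     5.132     4.841
  Δ          0.1222    0.1222   -0.2444
  eq         0.2521     5.254     4.596
  solve Keq expr → x = -0.1222; check Q = 15.95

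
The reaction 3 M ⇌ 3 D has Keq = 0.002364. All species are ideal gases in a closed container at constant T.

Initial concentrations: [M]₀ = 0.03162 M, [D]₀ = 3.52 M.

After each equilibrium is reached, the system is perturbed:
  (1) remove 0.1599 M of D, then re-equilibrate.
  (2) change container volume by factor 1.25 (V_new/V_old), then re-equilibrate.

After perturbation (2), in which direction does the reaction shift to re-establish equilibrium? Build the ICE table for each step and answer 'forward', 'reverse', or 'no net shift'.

Q₀ = 1.3796e+06 vs Keq = 0.002364 ⇒ Q>K, reverse
Step 1:
                   M          D
  Initial    0.03162       3.52
  Change       3.102     -3.102
  Equil        3.134     0.4175
  solve Keq expr → x = -1.034; check Q = 0.002364
Then remove 0.1599 M of D.
Step 2:
                   M          D
  Initial      3.134     0.2576
  Change     -0.1411     0.1411
  Equil        2.993     0.3987
  solve Keq expr → x = 0.04703; check Q = 0.002364
Then change container volume by factor 1.25 (V_new/V_old).
Step 3:
                   M          D
  Initial      2.394      0.319
  Change           0          0
  Equil        2.394      0.319
  solve Keq expr → x = 0; check Q = 0.002364

Direction: no net shift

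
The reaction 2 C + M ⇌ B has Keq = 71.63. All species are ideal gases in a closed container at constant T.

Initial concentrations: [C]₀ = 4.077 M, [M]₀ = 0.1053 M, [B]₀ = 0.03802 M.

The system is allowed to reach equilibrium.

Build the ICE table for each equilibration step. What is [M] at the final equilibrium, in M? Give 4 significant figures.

Q₀ = 0.02172 vs Keq = 71.63 ⇒ Q<K, forward
Step 1:
                    C           M           B
  Initial       4.077      0.1053     0.03802
  Change      -0.2103     -0.1052      0.1052
  Equil         3.867  1.3370e-04      0.1432
  solve Keq expr → x = 0.1052; check Q = 71.63

[M]_eq = 1.3370e-04 M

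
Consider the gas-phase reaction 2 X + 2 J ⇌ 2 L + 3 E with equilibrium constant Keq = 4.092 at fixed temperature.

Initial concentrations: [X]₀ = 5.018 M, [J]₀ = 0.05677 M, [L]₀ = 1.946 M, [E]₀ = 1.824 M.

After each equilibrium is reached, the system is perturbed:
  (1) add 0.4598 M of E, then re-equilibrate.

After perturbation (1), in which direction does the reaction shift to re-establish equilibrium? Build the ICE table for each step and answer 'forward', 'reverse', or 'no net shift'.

Direction: reverse

Q₀ = 283.2 vs Keq = 4.092 ⇒ Q>K, reverse
Step 1:
                    X           J           L           E
  I             5.018     0.05677       1.946       1.824
  C            0.2324      0.2324     -0.2324     -0.3486
  E              5.25      0.2892       1.714       1.475
  solve Keq expr → x = -0.1162; check Q = 4.092
Then add 0.4598 M of E.
Step 2:
                    X           J           L           E
  I              5.25      0.2892       1.714       1.935
  C           0.08078     0.08078    -0.08078     -0.1212
  E             5.331      0.3699       1.633       1.814
  solve Keq expr → x = -0.04039; check Q = 4.092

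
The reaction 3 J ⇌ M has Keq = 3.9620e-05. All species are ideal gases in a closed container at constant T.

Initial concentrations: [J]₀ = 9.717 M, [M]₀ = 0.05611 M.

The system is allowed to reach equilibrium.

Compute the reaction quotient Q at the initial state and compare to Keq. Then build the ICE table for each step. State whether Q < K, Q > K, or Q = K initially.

Q₀ = 6.1157e-05 vs Keq = 3.9620e-05 ⇒ Q>K, reverse
Step 1:
                    J           M
  Initial       9.717     0.05611
  Change      0.05734    -0.01911
  Equil         9.774       0.037
  solve Keq expr → x = -0.01911; check Q = 3.9620e-05

Q₀ = 6.1157e-05; Q > K (proceeds reverse)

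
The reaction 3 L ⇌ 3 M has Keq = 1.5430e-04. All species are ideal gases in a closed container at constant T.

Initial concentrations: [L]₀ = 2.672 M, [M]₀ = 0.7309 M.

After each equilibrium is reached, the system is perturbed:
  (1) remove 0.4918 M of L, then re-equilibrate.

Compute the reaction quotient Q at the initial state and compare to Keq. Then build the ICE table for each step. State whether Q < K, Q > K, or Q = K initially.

Q₀ = 0.02047; Q > K (proceeds reverse)

Q₀ = 0.02047 vs Keq = 1.5430e-04 ⇒ Q>K, reverse
Step 1:
                    L           M
  I             2.672      0.7309
  C            0.5577     -0.5577
  E              3.23      0.1732
  solve Keq expr → x = -0.1859; check Q = 1.5430e-04
Then remove 0.4918 M of L.
Step 2:
                    L           M
  I             2.738      0.1732
  C           0.02504    -0.02504
  E             2.763      0.1482
  solve Keq expr → x = -0.008345; check Q = 1.5430e-04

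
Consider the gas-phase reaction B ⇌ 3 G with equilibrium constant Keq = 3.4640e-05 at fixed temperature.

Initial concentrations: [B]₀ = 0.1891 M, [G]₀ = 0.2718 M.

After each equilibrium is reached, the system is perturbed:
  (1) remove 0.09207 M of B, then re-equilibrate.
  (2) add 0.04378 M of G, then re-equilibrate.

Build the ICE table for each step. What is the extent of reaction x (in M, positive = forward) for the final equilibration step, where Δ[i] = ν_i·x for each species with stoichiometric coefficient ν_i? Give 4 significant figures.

x = -0.01443 M

Q₀ = 0.1062 vs Keq = 3.4640e-05 ⇒ Q>K, reverse
Step 1:
                    B           G
  Initial      0.1891      0.2718
  Change      0.08355     -0.2507
  Equil        0.2727     0.02114
  solve Keq expr → x = -0.08355; check Q = 3.4640e-05
Then remove 0.09207 M of B.
Step 2:
                    B           G
  Initial      0.1806     0.02114
  Change   8.9404e-04   -0.002682
  Equil        0.1815     0.01846
  solve Keq expr → x = -8.9404e-04; check Q = 3.4640e-05
Then add 0.04378 M of G.
Step 3:
                    B           G
  Initial      0.1815     0.06224
  Change      0.01443     -0.0433
  Equil        0.1959     0.01893
  solve Keq expr → x = -0.01443; check Q = 3.4640e-05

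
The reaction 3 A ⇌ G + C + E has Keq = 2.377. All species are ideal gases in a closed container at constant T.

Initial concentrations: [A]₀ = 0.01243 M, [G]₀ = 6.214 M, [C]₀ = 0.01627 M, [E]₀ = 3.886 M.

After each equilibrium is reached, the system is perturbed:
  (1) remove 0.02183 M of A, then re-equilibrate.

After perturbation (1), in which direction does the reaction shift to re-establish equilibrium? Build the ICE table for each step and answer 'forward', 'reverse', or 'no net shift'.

Q₀ = 2.0457e+05 vs Keq = 2.377 ⇒ Q>K, reverse
Step 1:
                  A         G         C         E
  I         0.01243     6.214   0.01627     3.886
  C         0.04874  -0.01625  -0.01625  -0.01625
  E         0.06117     6.198 2.2687e-05      3.87
  solve Keq expr → x = -0.01625; check Q = 2.377
Then remove 0.02183 M of A.
Step 2:
                  A         G         C         E
  I         0.03934     6.198 2.2687e-05      3.87
  C       4.9885e-05 -1.6628e-05 -1.6628e-05 -1.6628e-05
  E         0.03939     6.198 6.0581e-06      3.87
  solve Keq expr → x = -1.6628e-05; check Q = 2.377

Direction: reverse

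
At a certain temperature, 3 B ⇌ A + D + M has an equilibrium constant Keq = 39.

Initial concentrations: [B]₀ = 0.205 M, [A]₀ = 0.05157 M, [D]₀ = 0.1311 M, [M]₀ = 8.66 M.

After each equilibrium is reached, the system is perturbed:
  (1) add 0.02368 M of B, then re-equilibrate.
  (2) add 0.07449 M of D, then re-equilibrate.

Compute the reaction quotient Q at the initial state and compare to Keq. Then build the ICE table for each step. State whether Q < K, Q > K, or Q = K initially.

Q₀ = 6.796; Q < K (proceeds forward)

Q₀ = 6.796 vs Keq = 39 ⇒ Q<K, forward
Step 1:
                   B          A          D          M
  Initial      0.205    0.05157     0.1311       8.66
  Change    -0.06841     0.0228     0.0228     0.0228
  Equil       0.1366    0.07437     0.1539      8.683
  solve Keq expr → x = 0.0228; check Q = 39
Then add 0.02368 M of B.
Step 2:
                   B          A          D          M
  Initial     0.1603    0.07437     0.1539      8.683
  Change    -0.01821    0.00607    0.00607    0.00607
  Equil       0.1421    0.08044       0.16      8.689
  solve Keq expr → x = 0.00607; check Q = 39
Then add 0.07449 M of D.
Step 3:
                   B          A          D          M
  Initial     0.1421    0.08044     0.2345      8.689
  Change     0.01479  -0.004932  -0.004932  -0.004932
  Equil       0.1569    0.07551     0.2295      8.684
  solve Keq expr → x = -0.004932; check Q = 39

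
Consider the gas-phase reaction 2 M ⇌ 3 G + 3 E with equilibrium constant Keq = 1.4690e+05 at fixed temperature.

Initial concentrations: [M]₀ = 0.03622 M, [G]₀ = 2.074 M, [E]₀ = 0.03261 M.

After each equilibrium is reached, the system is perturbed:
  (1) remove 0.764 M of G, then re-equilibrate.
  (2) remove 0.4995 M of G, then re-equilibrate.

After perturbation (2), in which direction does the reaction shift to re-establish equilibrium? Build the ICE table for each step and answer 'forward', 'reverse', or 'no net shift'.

Direction: forward

Q₀ = 0.2358 vs Keq = 1.4690e+05 ⇒ Q<K, forward
Step 1:
                  M         G         E
  init      0.03622     2.074   0.03261
  Δ        -0.03601   0.05402   0.05402
  eq      2.0652e-04     2.128   0.08663
  solve Keq expr → x = 0.01801; check Q = 1.4690e+05
Then remove 0.764 M of G.
Step 2:
                  M         G         E
  init    2.0652e-04     1.364   0.08663
  Δ       -1.0024e-04 1.5037e-04 1.5037e-04
  eq      1.0627e-04     1.364   0.08678
  solve Keq expr → x = 5.0122e-05; check Q = 1.4690e+05
Then remove 0.4995 M of G.
Step 3:
                  M         G         E
  init    1.0627e-04    0.8647   0.08678
  Δ       -5.2564e-05 7.8847e-05 7.8847e-05
  eq      5.3709e-05    0.8647   0.08686
  solve Keq expr → x = 2.6282e-05; check Q = 1.4690e+05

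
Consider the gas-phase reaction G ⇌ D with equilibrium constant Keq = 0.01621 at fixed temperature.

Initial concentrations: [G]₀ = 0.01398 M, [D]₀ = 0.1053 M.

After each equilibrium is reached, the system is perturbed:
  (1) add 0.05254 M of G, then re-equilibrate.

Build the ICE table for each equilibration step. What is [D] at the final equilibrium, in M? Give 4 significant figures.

[D]_eq = 0.002741 M

Q₀ = 7.532 vs Keq = 0.01621 ⇒ Q>K, reverse
Step 1:
                  G         D
  init      0.01398    0.1053
  Δ          0.1034   -0.1034
  eq         0.1174  0.001903
  solve Keq expr → x = -0.1034; check Q = 0.01621
Then add 0.05254 M of G.
Step 2:
                  G         D
  init       0.1699  0.001903
  Δ       -8.3809e-04 8.3809e-04
  eq         0.1691  0.002741
  solve Keq expr → x = 8.3809e-04; check Q = 0.01621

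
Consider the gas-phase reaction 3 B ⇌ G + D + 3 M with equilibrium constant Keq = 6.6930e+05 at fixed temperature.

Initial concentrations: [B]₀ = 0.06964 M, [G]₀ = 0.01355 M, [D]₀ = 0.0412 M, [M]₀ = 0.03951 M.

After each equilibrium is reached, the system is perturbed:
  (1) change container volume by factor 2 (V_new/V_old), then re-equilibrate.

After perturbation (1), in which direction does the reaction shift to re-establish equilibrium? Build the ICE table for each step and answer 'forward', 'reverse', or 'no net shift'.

Direction: forward

Q₀ = 1.0195e-04 vs Keq = 6.6930e+05 ⇒ Q<K, forward
Step 1:
                   B          G          D          M
  Initial    0.06964    0.01355     0.0412    0.03951
  Change    -0.06947    0.02316    0.02316    0.06947
  Equil   1.6594e-04    0.03671    0.06436      0.109
  solve Keq expr → x = 0.02316; check Q = 6.6930e+05
Then change container volume by factor 2 (V_new/V_old).
Step 2:
                   B          G          D          M
  Initial 8.2969e-05    0.01835    0.03218    0.05449
  Change  -3.0657e-05 1.0219e-05 1.0219e-05 3.0657e-05
  Equil   5.2312e-05    0.01836    0.03219    0.05452
  solve Keq expr → x = 1.0219e-05; check Q = 6.6930e+05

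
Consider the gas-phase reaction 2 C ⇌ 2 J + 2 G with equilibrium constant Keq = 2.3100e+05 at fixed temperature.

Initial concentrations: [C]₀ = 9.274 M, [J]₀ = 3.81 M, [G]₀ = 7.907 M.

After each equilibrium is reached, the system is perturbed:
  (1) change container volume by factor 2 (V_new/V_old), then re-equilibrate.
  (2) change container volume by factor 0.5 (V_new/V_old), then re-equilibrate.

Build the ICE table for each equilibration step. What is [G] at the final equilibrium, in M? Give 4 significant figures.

[G]_eq = 16.74 M

Q₀ = 10.55 vs Keq = 2.3100e+05 ⇒ Q<K, forward
Step 1:
                   C          J          G
  Initial      9.274       3.81      7.907
  Change      -8.834      8.834      8.834
  Equil       0.4404      12.64      16.74
  solve Keq expr → x = 4.417; check Q = 2.3100e+05
Then change container volume by factor 2 (V_new/V_old).
Step 2:
                   C          J          G
  Initial     0.2202      6.322       8.37
  Change     -0.1068     0.1068     0.1068
  Equil       0.1134      6.429      8.477
  solve Keq expr → x = 0.0534; check Q = 2.3100e+05
Then change container volume by factor 0.5 (V_new/V_old).
Step 3:
                   C          J          G
  Initial     0.2268      12.86      16.95
  Change      0.2136    -0.2136    -0.2136
  Equil       0.4404      12.64      16.74
  solve Keq expr → x = -0.1068; check Q = 2.3100e+05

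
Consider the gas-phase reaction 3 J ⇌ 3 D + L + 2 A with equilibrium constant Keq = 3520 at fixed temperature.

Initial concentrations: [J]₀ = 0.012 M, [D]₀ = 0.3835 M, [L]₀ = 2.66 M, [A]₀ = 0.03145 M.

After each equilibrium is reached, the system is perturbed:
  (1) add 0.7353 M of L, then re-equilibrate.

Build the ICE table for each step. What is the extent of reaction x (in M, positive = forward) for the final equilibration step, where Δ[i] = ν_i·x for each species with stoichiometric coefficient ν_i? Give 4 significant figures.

Q₀ = 85.88 vs Keq = 3520 ⇒ Q<K, forward
Step 1:
                  J         D         L         A
  init        0.012    0.3835      2.66   0.03145
  Δ       -0.008052  0.008052  0.002684  0.005368
  eq       0.003948    0.3916     2.663   0.03682
  solve Keq expr → x = 0.002684; check Q = 3520
Then add 0.7353 M of L.
Step 2:
                  J         D         L         A
  init     0.003948    0.3916     3.398   0.03682
  Δ       3.1459e-04 -3.1459e-04 -1.0486e-04 -2.0973e-04
  eq       0.004263    0.3912     3.398   0.03661
  solve Keq expr → x = -1.0486e-04; check Q = 3520

x = -1.0486e-04 M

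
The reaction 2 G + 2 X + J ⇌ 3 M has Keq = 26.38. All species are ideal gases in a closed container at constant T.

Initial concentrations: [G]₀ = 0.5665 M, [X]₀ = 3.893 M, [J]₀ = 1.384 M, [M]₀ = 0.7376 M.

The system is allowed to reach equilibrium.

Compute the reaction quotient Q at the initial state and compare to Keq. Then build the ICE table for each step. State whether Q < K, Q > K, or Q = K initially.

Q₀ = 0.05962 vs Keq = 26.38 ⇒ Q<K, forward
Step 1:
                    G           X           J           M
  Initial      0.5665       3.893       1.384      0.7376
  Change      -0.4738     -0.4738     -0.2369      0.7107
  Equil       0.09267       3.419       1.147       1.448
  solve Keq expr → x = 0.2369; check Q = 26.38

Q₀ = 0.05962; Q < K (proceeds forward)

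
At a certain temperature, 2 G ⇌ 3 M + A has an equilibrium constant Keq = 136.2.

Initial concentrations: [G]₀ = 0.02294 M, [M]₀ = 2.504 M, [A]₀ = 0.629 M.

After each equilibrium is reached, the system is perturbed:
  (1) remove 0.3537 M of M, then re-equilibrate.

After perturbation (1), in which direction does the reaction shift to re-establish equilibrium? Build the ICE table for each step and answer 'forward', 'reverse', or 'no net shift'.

Direction: forward

Q₀ = 1.8766e+04 vs Keq = 136.2 ⇒ Q>K, reverse
Step 1:
                   G          M          A
  I          0.02294      2.504      0.629
  C           0.1854    -0.2782   -0.09272
  E           0.2084      2.226     0.5363
  solve Keq expr → x = -0.09272; check Q = 136.2
Then remove 0.3537 M of M.
Step 2:
                   G          M          A
  I           0.2084      1.872     0.5363
  C         -0.03744    0.05617    0.01872
  E           0.1709      1.928      0.555
  solve Keq expr → x = 0.01872; check Q = 136.2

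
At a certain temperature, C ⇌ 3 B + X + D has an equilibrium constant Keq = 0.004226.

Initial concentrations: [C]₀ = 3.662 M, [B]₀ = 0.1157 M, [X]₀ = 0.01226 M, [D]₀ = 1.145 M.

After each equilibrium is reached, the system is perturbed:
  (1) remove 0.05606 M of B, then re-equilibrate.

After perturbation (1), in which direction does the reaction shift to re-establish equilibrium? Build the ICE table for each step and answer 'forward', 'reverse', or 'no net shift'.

Q₀ = 5.9371e-06 vs Keq = 0.004226 ⇒ Q<K, forward
Step 1:
                    C           B           X           D
  Initial       3.662      0.1157     0.01226       1.145
  Change      -0.1134      0.3403      0.1134      0.1134
  Equil         3.549       0.456      0.1257       1.258
  solve Keq expr → x = 0.1134; check Q = 0.004226
Then remove 0.05606 M of B.
Step 2:
                    C           B           X           D
  Initial       3.549      0.3999      0.1257       1.258
  Change     -0.01307     0.03921     0.01307     0.01307
  Equil         3.536      0.4391      0.1388       1.271
  solve Keq expr → x = 0.01307; check Q = 0.004226

Direction: forward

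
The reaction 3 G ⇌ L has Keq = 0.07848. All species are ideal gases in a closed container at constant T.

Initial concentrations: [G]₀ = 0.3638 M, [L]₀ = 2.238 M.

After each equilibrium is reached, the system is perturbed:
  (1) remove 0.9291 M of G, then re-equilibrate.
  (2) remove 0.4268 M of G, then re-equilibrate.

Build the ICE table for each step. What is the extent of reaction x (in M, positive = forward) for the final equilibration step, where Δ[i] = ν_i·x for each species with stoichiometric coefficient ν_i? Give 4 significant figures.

Q₀ = 46.48 vs Keq = 0.07848 ⇒ Q>K, reverse
Step 1:
                   G          L
  init        0.3638      2.238
  Δ            2.294    -0.7647
  eq           2.658      1.473
  solve Keq expr → x = -0.7647; check Q = 0.07848
Then remove 0.9291 M of G.
Step 2:
                   G          L
  init         1.729      1.473
  Δ           0.7658    -0.2553
  eq           2.494      1.218
  solve Keq expr → x = -0.2553; check Q = 0.07848
Then remove 0.4268 M of G.
Step 3:
                   G          L
  init         2.068      1.218
  Δ           0.3456    -0.1152
  eq           2.413      1.103
  solve Keq expr → x = -0.1152; check Q = 0.07848

x = -0.1152 M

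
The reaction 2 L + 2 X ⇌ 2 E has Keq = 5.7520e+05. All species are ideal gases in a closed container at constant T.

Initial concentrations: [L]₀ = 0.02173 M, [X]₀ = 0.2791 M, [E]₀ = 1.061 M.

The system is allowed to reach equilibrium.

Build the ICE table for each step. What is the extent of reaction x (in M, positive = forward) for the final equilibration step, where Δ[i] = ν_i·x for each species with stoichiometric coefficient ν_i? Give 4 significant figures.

Q₀ = 3.0605e+04 vs Keq = 5.7520e+05 ⇒ Q<K, forward
Step 1:
                    L           X           E
  init        0.02173      0.2791       1.061
  Δ          -0.01632    -0.01632     0.01632
  eq         0.005406      0.2628       1.077
  solve Keq expr → x = 0.008162; check Q = 5.7520e+05

x = 0.008162 M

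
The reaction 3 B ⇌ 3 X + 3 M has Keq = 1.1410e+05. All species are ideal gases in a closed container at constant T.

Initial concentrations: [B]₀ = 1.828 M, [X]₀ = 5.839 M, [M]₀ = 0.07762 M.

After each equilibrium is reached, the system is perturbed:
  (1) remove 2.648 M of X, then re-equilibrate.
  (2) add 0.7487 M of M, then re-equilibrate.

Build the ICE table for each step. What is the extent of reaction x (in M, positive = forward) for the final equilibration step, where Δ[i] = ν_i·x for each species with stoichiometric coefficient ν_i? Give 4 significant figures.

Q₀ = 0.01524 vs Keq = 1.1410e+05 ⇒ Q<K, forward
Step 1:
                   B          X          M
  Initial      1.828      5.839    0.07762
  Change      -1.575      1.575      1.575
  Equil       0.2527      7.414      1.653
  solve Keq expr → x = 0.5251; check Q = 1.1410e+05
Then remove 2.648 M of X.
Step 2:
                   B          X          M
  Initial     0.2527      4.766      1.653
  Change    -0.07958    0.07958    0.07958
  Equil       0.1731      4.846      1.733
  solve Keq expr → x = 0.02653; check Q = 1.1410e+05
Then add 0.7487 M of M.
Step 3:
                   B          X          M
  Initial     0.1731      4.846      2.481
  Change     0.06506   -0.06506   -0.06506
  Equil       0.2382      4.781      2.416
  solve Keq expr → x = -0.02169; check Q = 1.1410e+05

x = -0.02169 M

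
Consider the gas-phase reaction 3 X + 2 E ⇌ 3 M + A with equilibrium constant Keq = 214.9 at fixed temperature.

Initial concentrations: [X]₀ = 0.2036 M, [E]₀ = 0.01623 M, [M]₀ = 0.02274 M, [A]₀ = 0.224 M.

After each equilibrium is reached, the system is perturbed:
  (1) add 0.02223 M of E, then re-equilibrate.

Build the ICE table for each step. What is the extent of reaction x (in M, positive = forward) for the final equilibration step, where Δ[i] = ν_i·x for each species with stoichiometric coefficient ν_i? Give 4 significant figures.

x = 0.008356 M

Q₀ = 1.185 vs Keq = 214.9 ⇒ Q<K, forward
Step 1:
                    X           E           M           A
  Initial      0.2036     0.01623     0.02274       0.224
  Change     -0.01905     -0.0127     0.01905    0.006351
  Equil        0.1845    0.003528     0.04179      0.2304
  solve Keq expr → x = 0.006351; check Q = 214.9
Then add 0.02223 M of E.
Step 2:
                    X           E           M           A
  Initial      0.1845     0.02576     0.04179      0.2304
  Change     -0.02507    -0.01671     0.02507    0.008356
  Equil        0.1595    0.009047     0.06686      0.2387
  solve Keq expr → x = 0.008356; check Q = 214.9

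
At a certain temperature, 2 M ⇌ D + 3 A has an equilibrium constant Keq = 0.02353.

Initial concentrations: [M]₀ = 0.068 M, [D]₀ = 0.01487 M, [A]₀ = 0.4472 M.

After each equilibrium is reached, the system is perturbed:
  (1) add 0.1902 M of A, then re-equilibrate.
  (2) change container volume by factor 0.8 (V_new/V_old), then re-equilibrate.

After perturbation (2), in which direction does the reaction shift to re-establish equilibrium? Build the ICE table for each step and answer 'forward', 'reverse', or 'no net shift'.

Q₀ = 0.2876 vs Keq = 0.02353 ⇒ Q>K, reverse
Step 1:
                    M           D           A
  init          0.068     0.01487      0.4472
  Δ           0.02401      -0.012    -0.03601
  eq          0.09201    0.002865      0.4112
  solve Keq expr → x = -0.012; check Q = 0.02353
Then add 0.1902 M of A.
Step 2:
                    M           D           A
  init        0.09201    0.002865      0.6014
  Δ          0.003693   -0.001847    -0.00554
  eq           0.0957    0.001019      0.5958
  solve Keq expr → x = -0.001847; check Q = 0.02353
Then change container volume by factor 0.8 (V_new/V_old).
Step 3:
                    M           D           A
  init         0.1196    0.001273      0.7448
  Δ        8.8383e-04 -4.4192e-04   -0.001326
  eq           0.1205  8.3152e-04      0.7435
  solve Keq expr → x = -4.4192e-04; check Q = 0.02353

Direction: reverse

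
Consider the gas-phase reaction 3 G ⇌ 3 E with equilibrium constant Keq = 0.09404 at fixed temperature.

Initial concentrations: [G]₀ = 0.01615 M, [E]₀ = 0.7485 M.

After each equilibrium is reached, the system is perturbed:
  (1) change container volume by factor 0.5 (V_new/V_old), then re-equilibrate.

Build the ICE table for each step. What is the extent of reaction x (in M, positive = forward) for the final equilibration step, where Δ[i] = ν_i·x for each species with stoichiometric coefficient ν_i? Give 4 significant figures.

Q₀ = 9.9554e+04 vs Keq = 0.09404 ⇒ Q>K, reverse
Step 1:
                    G           E
  Initial     0.01615      0.7485
  Change       0.5095     -0.5095
  Equil        0.5256       0.239
  solve Keq expr → x = -0.1698; check Q = 0.09404
Then change container volume by factor 0.5 (V_new/V_old).
Step 2:
                    G           E
  Initial       1.051      0.4781
  Change            0           0
  Equil         1.051      0.4781
  solve Keq expr → x = 0; check Q = 0.09404

x = 0 M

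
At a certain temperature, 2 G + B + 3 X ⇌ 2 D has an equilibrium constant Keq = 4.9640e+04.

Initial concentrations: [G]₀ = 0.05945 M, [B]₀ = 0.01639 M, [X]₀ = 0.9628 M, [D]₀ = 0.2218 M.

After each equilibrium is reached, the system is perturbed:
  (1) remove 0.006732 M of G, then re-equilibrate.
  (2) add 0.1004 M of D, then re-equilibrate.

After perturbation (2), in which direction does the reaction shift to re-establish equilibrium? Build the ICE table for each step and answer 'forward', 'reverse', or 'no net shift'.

Q₀ = 951.6 vs Keq = 4.9640e+04 ⇒ Q<K, forward
Step 1:
                  G         B         X         D
  init      0.05945   0.01639    0.9628    0.2218
  Δ         -0.0292   -0.0146  -0.04381    0.0292
  eq        0.03025  0.001788     0.919     0.251
  solve Keq expr → x = 0.0146; check Q = 4.9640e+04
Then remove 0.006732 M of G.
Step 2:
                  G         B         X         D
  init      0.02351  0.001788     0.919     0.251
  Δ        0.001535 7.6765e-04  0.002303 -0.001535
  eq        0.02505  0.002555    0.9213    0.2495
  solve Keq expr → x = -7.6765e-04; check Q = 4.9640e+04
Then add 0.1004 M of D.
Step 3:
                  G         B         X         D
  init      0.02505  0.002555    0.9213    0.3499
  Δ         0.00279  0.001395  0.004185  -0.00279
  eq        0.02784   0.00395    0.9255    0.3471
  solve Keq expr → x = -0.001395; check Q = 4.9640e+04

Direction: reverse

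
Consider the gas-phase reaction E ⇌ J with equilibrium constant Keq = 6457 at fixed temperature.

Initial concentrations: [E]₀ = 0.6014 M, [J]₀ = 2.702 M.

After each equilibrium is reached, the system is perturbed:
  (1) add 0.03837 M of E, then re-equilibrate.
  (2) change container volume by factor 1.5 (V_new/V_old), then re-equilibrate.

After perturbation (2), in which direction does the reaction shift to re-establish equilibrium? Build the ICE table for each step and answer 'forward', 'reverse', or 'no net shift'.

Q₀ = 4.493 vs Keq = 6457 ⇒ Q<K, forward
Step 1:
                  E         J
  I          0.6014     2.702
  C         -0.6009    0.6009
  E       5.1152e-04     3.303
  solve Keq expr → x = 0.6009; check Q = 6457
Then add 0.03837 M of E.
Step 2:
                  E         J
  I         0.03888     3.303
  C        -0.03836   0.03836
  E       5.1746e-04     3.341
  solve Keq expr → x = 0.03836; check Q = 6457
Then change container volume by factor 1.5 (V_new/V_old).
Step 3:
                  E         J
  I       3.4497e-04     2.228
  C               0         0
  E       3.4497e-04     2.228
  solve Keq expr → x = 0; check Q = 6457

Direction: no net shift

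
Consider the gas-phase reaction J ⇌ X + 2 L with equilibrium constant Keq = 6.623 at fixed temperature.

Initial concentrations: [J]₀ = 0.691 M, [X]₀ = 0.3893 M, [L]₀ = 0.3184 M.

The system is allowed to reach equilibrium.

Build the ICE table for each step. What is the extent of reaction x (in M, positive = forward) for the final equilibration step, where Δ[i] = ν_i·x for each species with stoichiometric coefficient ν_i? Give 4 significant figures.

Q₀ = 0.05712 vs Keq = 6.623 ⇒ Q<K, forward
Step 1:
                    J           X           L
  I             0.691      0.3893      0.3184
  C           -0.4782      0.4782      0.9563
  E            0.2128      0.8675       1.275
  solve Keq expr → x = 0.4782; check Q = 6.623

x = 0.4782 M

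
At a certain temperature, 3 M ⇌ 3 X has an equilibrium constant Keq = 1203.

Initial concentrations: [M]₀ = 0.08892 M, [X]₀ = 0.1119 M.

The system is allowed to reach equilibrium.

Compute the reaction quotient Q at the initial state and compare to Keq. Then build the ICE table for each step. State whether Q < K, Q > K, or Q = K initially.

Q₀ = 1.993; Q < K (proceeds forward)

Q₀ = 1.993 vs Keq = 1203 ⇒ Q<K, forward
Step 1:
                  M         X
  Initial   0.08892    0.1119
  Change   -0.07166   0.07166
  Equil     0.01726    0.1836
  solve Keq expr → x = 0.02389; check Q = 1203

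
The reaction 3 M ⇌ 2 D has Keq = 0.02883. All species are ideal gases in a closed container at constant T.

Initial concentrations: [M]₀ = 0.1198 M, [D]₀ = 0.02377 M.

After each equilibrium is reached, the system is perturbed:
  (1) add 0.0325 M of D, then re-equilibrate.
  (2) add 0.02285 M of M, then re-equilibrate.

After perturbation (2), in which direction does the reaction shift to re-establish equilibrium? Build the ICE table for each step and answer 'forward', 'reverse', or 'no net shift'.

Q₀ = 0.3286 vs Keq = 0.02883 ⇒ Q>K, reverse
Step 1:
                   M          D
  Initial     0.1198    0.02377
  Change     0.02205    -0.0147
  Equil       0.1418   0.009071
  solve Keq expr → x = -0.007349; check Q = 0.02883
Then add 0.0325 M of D.
Step 2:
                   M          D
  Initial     0.1418    0.04157
  Change     0.04224   -0.02816
  Equil       0.1841    0.01341
  solve Keq expr → x = -0.01408; check Q = 0.02883
Then add 0.02285 M of M.
Step 3:
                   M          D
  Initial     0.2069    0.01341
  Change    -0.00329   0.002193
  Equil       0.2036     0.0156
  solve Keq expr → x = 0.001097; check Q = 0.02883

Direction: forward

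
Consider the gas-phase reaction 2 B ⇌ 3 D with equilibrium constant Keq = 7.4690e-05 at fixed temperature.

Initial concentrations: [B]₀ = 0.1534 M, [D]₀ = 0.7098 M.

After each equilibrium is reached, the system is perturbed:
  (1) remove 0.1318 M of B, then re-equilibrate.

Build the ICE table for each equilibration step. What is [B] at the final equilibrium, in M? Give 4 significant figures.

Q₀ = 15.2 vs Keq = 7.4690e-05 ⇒ Q>K, reverse
Step 1:
                   B          D
  I           0.1534     0.7098
  C           0.4531    -0.6796
  E           0.6065    0.03017
  solve Keq expr → x = -0.2265; check Q = 7.4690e-05
Then remove 0.1318 M of B.
Step 2:
                   B          D
  I           0.4747    0.03017
  C         0.002961  -0.004441
  E           0.4776    0.02573
  solve Keq expr → x = -0.00148; check Q = 7.4690e-05

[B]_eq = 0.4776 M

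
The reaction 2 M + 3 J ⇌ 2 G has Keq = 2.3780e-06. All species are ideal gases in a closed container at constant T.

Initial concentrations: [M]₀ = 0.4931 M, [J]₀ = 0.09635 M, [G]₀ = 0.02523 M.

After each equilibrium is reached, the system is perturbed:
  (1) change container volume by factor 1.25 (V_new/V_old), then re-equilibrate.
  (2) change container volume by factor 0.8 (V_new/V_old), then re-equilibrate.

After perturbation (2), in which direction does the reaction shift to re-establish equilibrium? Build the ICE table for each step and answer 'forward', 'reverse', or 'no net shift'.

Direction: forward

Q₀ = 2.927 vs Keq = 2.3780e-06 ⇒ Q>K, reverse
Step 1:
                    M           J           G
  init         0.4931     0.09635     0.02523
  Δ           0.02519     0.03779    -0.02519
  eq           0.5183      0.1341  3.9264e-05
  solve Keq expr → x = -0.0126; check Q = 2.3780e-06
Then change container volume by factor 1.25 (V_new/V_old).
Step 2:
                    M           J           G
  init         0.4146      0.1073  3.1411e-05
  Δ        8.9306e-06  1.3396e-05 -8.9306e-06
  eq           0.4146      0.1073  2.2481e-05
  solve Keq expr → x = -4.4653e-06; check Q = 2.3780e-06
Then change container volume by factor 0.8 (V_new/V_old).
Step 3:
                    M           J           G
  init         0.5183      0.1342  2.8101e-05
  Δ       -1.1163e-05 -1.6745e-05  1.1163e-05
  eq           0.5183      0.1341  3.9264e-05
  solve Keq expr → x = 5.5816e-06; check Q = 2.3780e-06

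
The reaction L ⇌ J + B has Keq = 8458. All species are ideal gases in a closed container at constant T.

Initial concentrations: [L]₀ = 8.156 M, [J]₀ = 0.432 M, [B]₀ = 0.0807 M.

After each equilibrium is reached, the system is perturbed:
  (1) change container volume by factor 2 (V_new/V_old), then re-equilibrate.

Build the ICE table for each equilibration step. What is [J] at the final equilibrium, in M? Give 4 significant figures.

[J]_eq = 4.292 M

Q₀ = 0.004274 vs Keq = 8458 ⇒ Q<K, forward
Step 1:
                   L          J          B
  init         8.156      0.432     0.0807
  Δ           -8.148      8.148      8.148
  eq        0.008347       8.58      8.228
  solve Keq expr → x = 8.148; check Q = 8458
Then change container volume by factor 2 (V_new/V_old).
Step 2:
                   L          J          B
  init      0.004173       4.29      4.114
  Δ        -0.002085   0.002085   0.002085
  eq        0.002089      4.292      4.116
  solve Keq expr → x = 0.002085; check Q = 8458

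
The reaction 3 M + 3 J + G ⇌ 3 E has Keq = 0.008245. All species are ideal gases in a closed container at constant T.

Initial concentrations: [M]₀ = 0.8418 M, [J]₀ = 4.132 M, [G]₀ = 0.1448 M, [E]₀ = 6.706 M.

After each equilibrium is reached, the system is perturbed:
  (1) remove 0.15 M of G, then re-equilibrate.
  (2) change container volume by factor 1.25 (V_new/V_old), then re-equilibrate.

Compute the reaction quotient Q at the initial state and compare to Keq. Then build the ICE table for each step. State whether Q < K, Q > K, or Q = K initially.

Q₀ = 49.49 vs Keq = 0.008245 ⇒ Q>K, reverse
Step 1:
                    M           J           G           E
  I            0.8418       4.132      0.1448       6.706
  C             2.431       2.431      0.8105      -2.431
  E             3.273       6.563      0.9553       4.275
  solve Keq expr → x = -0.8105; check Q = 0.008245
Then remove 0.15 M of G.
Step 2:
                    M           J           G           E
  I             3.273       6.563      0.8053       4.275
  C           0.06895     0.06895     0.02298    -0.06895
  E             3.342       6.632      0.8283       4.206
  solve Keq expr → x = -0.02298; check Q = 0.008245
Then change container volume by factor 1.25 (V_new/V_old).
Step 3:
                    M           J           G           E
  I             2.674       5.306      0.6626       3.364
  C            0.2959      0.2959     0.09863     -0.2959
  E              2.97       5.602      0.7612       3.069
  solve Keq expr → x = -0.09863; check Q = 0.008245

Q₀ = 49.49; Q > K (proceeds reverse)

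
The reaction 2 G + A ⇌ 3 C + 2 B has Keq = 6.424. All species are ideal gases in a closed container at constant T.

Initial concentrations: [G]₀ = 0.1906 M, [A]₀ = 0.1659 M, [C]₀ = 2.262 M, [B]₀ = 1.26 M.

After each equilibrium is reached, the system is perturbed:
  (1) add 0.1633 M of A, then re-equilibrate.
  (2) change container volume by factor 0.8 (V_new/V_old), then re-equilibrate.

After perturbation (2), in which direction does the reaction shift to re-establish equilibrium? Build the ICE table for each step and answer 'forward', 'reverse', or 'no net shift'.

Direction: reverse

Q₀ = 3049 vs Keq = 6.424 ⇒ Q>K, reverse
Step 1:
                   G          A          C          B
  I           0.1906     0.1659      2.262       1.26
  C           0.5461     0.2731    -0.8192    -0.5461
  E           0.7367      0.439      1.443     0.7139
  solve Keq expr → x = -0.2731; check Q = 6.424
Then add 0.1633 M of A.
Step 2:
                   G          A          C          B
  I           0.7367     0.6023      1.443     0.7139
  C         -0.03356   -0.01678    0.05034    0.03356
  E           0.7032     0.5855      1.493     0.7474
  solve Keq expr → x = 0.01678; check Q = 6.424
Then change container volume by factor 0.8 (V_new/V_old).
Step 3:
                   G          A          C          B
  I            0.879     0.7319      1.866     0.9343
  C          0.05908    0.02954   -0.08863   -0.05908
  E            0.938     0.7614      1.778     0.8752
  solve Keq expr → x = -0.02954; check Q = 6.424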